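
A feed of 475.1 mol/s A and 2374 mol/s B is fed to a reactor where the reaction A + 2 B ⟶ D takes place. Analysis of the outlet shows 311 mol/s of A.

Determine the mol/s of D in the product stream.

For A: n = n₀ − 1ξ → 311 = 475.1 − 1ξ, giving ξ = 164.1 mol/s.
Outlet amounts (n = n₀ + ν ξ):
  A: 475.1 − 1(164.1) = 311
  B: 2374 − 2(164.1) = 2046
  D: 0 + 1(164.1) = 164.1

164 mol/s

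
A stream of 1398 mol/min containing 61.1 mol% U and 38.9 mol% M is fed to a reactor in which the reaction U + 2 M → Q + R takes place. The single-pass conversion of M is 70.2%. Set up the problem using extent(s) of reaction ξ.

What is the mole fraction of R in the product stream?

0.158

M reacted = 0.702 × 543.8 = 381.8 mol/min; ν_M = −2, so ξ = 381.8/2 = 190.9 mol/min.
Outlet amounts (n = n₀ + ν ξ):
  U: 854.2 − 1(190.9) = 663.3
  M: 543.8 − 2(190.9) = 162.1
  Q: 0 + 1(190.9) = 190.9
  R: 0 + 1(190.9) = 190.9
Total out = 1207 mol/min; y_R = 190.9 / 1207 = 0.1581.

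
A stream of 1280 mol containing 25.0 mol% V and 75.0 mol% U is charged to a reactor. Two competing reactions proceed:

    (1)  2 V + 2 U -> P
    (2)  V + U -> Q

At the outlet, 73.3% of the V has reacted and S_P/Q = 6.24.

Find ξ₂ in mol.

ξ₂ = 17.4 mol

Conversion of V: V consumed = 0.733 × 320 = 234.6 mol = 2ξ₁ + 1ξ₂.
Selectivity: 1ξ₁ / (1ξ₂) = 6.24 → ξ₁ = 6.24 ξ₂.
Substitute: (2·6.24 + 1) ξ₂ = 234.6 → ξ₂ = 17.4 mol, ξ₁ = 108.6 mol.
Outlet amounts (n = n₀ + Σ ν·ξ):
  V: 320 − 2(108.6) − 1(17.4) = 85.44
  U: 960 − 2(108.6) − 1(17.4) = 725.4
  P: 0 + 1(108.6) = 108.6
  Q: 0 + 1(17.4) = 17.4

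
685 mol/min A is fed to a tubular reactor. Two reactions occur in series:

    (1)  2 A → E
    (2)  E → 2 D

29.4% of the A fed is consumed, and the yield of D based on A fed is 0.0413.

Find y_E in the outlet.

Conversion of A: A consumed = 2ξ₁ = 0.294 × 685 → ξ₁ = 100.7 mol/min.
Yield of D: 2ξ₂ / 685 = 0.0413 → ξ₂ = 14.15 mol/min.
Outlet amounts (n = n₀ + Σ ν·ξ):
  A: 685 − 2(100.7) = 483.6
  E: 0 + 1(100.7) − 1(14.15) = 86.55
  D: 0 + 2(14.15) = 28.29
Total out = 598.5 mol/min; y_E = 86.55 / 598.5 = 0.1446.

0.145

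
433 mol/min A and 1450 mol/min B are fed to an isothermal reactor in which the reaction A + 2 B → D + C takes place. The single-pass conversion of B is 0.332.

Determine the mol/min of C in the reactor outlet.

241 mol/min

B reacted = 0.332 × 1450 = 481.4 mol/min; ν_B = −2, so ξ = 481.4/2 = 240.7 mol/min.
Outlet amounts (n = n₀ + ν ξ):
  A: 433 − 1(240.7) = 192.3
  B: 1450 − 2(240.7) = 968.6
  D: 0 + 1(240.7) = 240.7
  C: 0 + 1(240.7) = 240.7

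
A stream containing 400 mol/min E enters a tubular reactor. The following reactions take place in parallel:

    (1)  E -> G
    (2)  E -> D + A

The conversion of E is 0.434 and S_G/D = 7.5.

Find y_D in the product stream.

0.0486

Conversion of E: E consumed = 0.434 × 400 = 173.6 mol/min = 1ξ₁ + 1ξ₂.
Selectivity: 1ξ₁ / (1ξ₂) = 7.5 → ξ₁ = 7.5 ξ₂.
Substitute: (1·7.5 + 1) ξ₂ = 173.6 → ξ₂ = 20.42 mol/min, ξ₁ = 153.2 mol/min.
Outlet amounts (n = n₀ + Σ ν·ξ):
  E: 400 − 1(153.2) − 1(20.42) = 226.4
  G: 0 + 1(153.2) = 153.2
  D: 0 + 1(20.42) = 20.42
  A: 0 + 1(20.42) = 20.42
Total out = 420.4 mol/min; y_D = 20.42 / 420.4 = 0.04858.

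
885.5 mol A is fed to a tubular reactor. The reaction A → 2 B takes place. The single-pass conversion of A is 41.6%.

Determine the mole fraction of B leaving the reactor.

0.588

A reacted = 0.416 × 885.5 = 368.4 mol; ν_A = −1, so ξ = 368.4/1 = 368.4 mol.
Outlet amounts (n = n₀ + ν ξ):
  A: 885.5 − 1(368.4) = 517.1
  B: 0 + 2(368.4) = 736.7
Total out = 1254 mol; y_B = 736.7 / 1254 = 0.5876.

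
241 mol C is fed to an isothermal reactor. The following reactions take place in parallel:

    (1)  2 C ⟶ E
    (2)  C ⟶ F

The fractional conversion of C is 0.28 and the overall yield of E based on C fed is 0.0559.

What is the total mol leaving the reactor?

228 mol

Yield of E: 1ξ₁ / 241 = 0.0559 → ξ₁ = 13.47 mol.
Conversion of C: 2ξ₁ + 1ξ₂ = 0.28 × 241 = 67.48 → ξ₂ = 40.54 mol.
Outlet amounts (n = n₀ + Σ ν·ξ):
  C: 241 − 2(13.47) − 1(40.54) = 173.5
  E: 0 + 1(13.47) = 13.47
  F: 0 + 1(40.54) = 40.54
Total out = 173.5 + 13.47 + 40.54 = 227.5 mol.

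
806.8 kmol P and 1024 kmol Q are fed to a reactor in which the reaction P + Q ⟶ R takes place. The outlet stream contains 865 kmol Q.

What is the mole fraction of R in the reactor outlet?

0.0951

For Q: n = n₀ − 1ξ → 865 = 1024 − 1ξ, giving ξ = 159 kmol.
Outlet amounts (n = n₀ + ν ξ):
  P: 806.8 − 1(159) = 647.8
  Q: 1024 − 1(159) = 865
  R: 0 + 1(159) = 159
Total out = 1672 kmol; y_R = 159 / 1672 = 0.09511.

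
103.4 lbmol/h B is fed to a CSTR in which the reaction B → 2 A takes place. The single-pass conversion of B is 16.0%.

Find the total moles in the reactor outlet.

B reacted = 0.16 × 103.4 = 16.54 lbmol/h; ν_B = −1, so ξ = 16.54/1 = 16.54 lbmol/h.
Outlet amounts (n = n₀ + ν ξ):
  B: 103.4 − 1(16.54) = 86.86
  A: 0 + 2(16.54) = 33.09
Total out = 86.86 + 33.09 = 119.9 lbmol/h.

120 lbmol/h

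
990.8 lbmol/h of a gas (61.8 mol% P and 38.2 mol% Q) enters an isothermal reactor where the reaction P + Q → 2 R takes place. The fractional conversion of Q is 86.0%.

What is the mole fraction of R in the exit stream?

0.657

Q reacted = 0.86 × 378.5 = 325.5 lbmol/h; ν_Q = −1, so ξ = 325.5/1 = 325.5 lbmol/h.
Outlet amounts (n = n₀ + ν ξ):
  P: 612.3 − 1(325.5) = 286.8
  Q: 378.5 − 1(325.5) = 52.99
  R: 0 + 2(325.5) = 651
Total out = 990.8 lbmol/h; y_R = 651 / 990.8 = 0.657.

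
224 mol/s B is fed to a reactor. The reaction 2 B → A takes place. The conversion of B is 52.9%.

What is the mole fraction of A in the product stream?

B reacted = 0.529 × 224 = 118.5 mol/s; ν_B = −2, so ξ = 118.5/2 = 59.25 mol/s.
Outlet amounts (n = n₀ + ν ξ):
  B: 224 − 2(59.25) = 105.5
  A: 0 + 1(59.25) = 59.25
Total out = 164.8 mol/s; y_A = 59.25 / 164.8 = 0.3596.

0.36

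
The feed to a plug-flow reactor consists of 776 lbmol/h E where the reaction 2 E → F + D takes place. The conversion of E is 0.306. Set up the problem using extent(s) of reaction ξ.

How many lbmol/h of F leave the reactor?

119 lbmol/h

E reacted = 0.306 × 776 = 237.5 lbmol/h; ν_E = −2, so ξ = 237.5/2 = 118.7 lbmol/h.
Outlet amounts (n = n₀ + ν ξ):
  E: 776 − 2(118.7) = 538.5
  F: 0 + 1(118.7) = 118.7
  D: 0 + 1(118.7) = 118.7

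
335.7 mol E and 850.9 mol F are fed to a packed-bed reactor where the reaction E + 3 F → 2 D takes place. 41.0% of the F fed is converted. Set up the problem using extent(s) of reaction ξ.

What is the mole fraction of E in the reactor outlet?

0.23

F reacted = 0.41 × 850.9 = 348.9 mol; ν_F = −3, so ξ = 348.9/3 = 116.3 mol.
Outlet amounts (n = n₀ + ν ξ):
  E: 335.7 − 1(116.3) = 219.4
  F: 850.9 − 3(116.3) = 502
  D: 0 + 2(116.3) = 232.6
Total out = 954 mol; y_E = 219.4 / 954 = 0.23.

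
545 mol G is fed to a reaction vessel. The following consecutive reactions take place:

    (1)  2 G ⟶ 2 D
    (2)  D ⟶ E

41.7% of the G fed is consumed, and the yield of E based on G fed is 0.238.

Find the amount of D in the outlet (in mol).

Conversion of G: G consumed = 2ξ₁ = 0.417 × 545 → ξ₁ = 113.6 mol.
Yield of E: 1ξ₂ / 545 = 0.238 → ξ₂ = 129.7 mol.
Outlet amounts (n = n₀ + Σ ν·ξ):
  G: 545 − 2(113.6) = 317.7
  D: 0 + 2(113.6) − 1(129.7) = 97.55
  E: 0 + 1(129.7) = 129.7

97.6 mol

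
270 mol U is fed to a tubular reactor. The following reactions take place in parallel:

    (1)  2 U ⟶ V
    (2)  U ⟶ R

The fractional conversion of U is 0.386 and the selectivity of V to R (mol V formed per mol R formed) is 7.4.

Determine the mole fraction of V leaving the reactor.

Conversion of U: U consumed = 0.386 × 270 = 104.2 mol = 2ξ₁ + 1ξ₂.
Selectivity: 1ξ₁ / (1ξ₂) = 7.4 → ξ₁ = 7.4 ξ₂.
Substitute: (2·7.4 + 1) ξ₂ = 104.2 → ξ₂ = 6.596 mol, ξ₁ = 48.81 mol.
Outlet amounts (n = n₀ + Σ ν·ξ):
  U: 270 − 2(48.81) − 1(6.596) = 165.8
  V: 0 + 1(48.81) = 48.81
  R: 0 + 1(6.596) = 6.596
Total out = 221.2 mol; y_V = 48.81 / 221.2 = 0.2207.

0.221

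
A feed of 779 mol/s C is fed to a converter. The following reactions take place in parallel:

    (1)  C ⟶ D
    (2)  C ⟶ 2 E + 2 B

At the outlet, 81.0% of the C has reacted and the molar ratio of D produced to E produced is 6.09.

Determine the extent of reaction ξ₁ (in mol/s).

ξ₁ = 583 mol/s

Conversion of C: C consumed = 0.81 × 779 = 631 mol/s = 1ξ₁ + 1ξ₂.
Selectivity: 1ξ₁ / (2ξ₂) = 6.09 → ξ₁ = 12.18 ξ₂.
Substitute: (1·12.18 + 1) ξ₂ = 631 → ξ₂ = 47.87 mol/s, ξ₁ = 583.1 mol/s.
Outlet amounts (n = n₀ + Σ ν·ξ):
  C: 779 − 1(583.1) − 1(47.87) = 148
  D: 0 + 1(583.1) = 583.1
  E: 0 + 2(47.87) = 95.75
  B: 0 + 2(47.87) = 95.75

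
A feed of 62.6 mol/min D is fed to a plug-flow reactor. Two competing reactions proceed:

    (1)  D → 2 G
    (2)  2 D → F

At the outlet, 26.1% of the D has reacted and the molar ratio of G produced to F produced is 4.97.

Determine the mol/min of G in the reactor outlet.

Conversion of D: D consumed = 0.261 × 62.6 = 16.34 mol/min = 1ξ₁ + 2ξ₂.
Selectivity: 2ξ₁ / (1ξ₂) = 4.97 → ξ₁ = 2.485 ξ₂.
Substitute: (1·2.485 + 2) ξ₂ = 16.34 → ξ₂ = 3.643 mol/min, ξ₁ = 9.053 mol/min.
Outlet amounts (n = n₀ + Σ ν·ξ):
  D: 62.6 − 1(9.053) − 2(3.643) = 46.26
  G: 0 + 2(9.053) = 18.11
  F: 0 + 1(3.643) = 3.643

18.1 mol/min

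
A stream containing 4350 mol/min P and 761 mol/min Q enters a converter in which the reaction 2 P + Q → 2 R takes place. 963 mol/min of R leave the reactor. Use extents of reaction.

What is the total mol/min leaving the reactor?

For R: n = n₀ + 2ξ → 963 = 0 + 2ξ, giving ξ = 481.5 mol/min.
Outlet amounts (n = n₀ + ν ξ):
  P: 4350 − 2(481.5) = 3387
  Q: 761 − 1(481.5) = 279.5
  R: 0 + 2(481.5) = 963
Total out = 3387 + 279.5 + 963 = 4630 mol/min.

4630 mol/min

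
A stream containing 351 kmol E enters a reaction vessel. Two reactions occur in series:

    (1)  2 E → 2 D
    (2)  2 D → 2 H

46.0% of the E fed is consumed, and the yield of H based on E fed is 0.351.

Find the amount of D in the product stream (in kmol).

38.3 kmol

Conversion of E: E consumed = 2ξ₁ = 0.46 × 351 → ξ₁ = 80.73 kmol.
Yield of H: 2ξ₂ / 351 = 0.351 → ξ₂ = 61.6 kmol.
Outlet amounts (n = n₀ + Σ ν·ξ):
  E: 351 − 2(80.73) = 189.5
  D: 0 + 2(80.73) − 2(61.6) = 38.26
  H: 0 + 2(61.6) = 123.2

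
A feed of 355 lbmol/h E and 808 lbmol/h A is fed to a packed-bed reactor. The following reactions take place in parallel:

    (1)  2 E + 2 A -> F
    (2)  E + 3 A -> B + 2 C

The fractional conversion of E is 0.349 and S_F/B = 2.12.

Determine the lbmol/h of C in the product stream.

47.3 lbmol/h

Conversion of E: E consumed = 0.349 × 355 = 123.9 lbmol/h = 2ξ₁ + 1ξ₂.
Selectivity: 1ξ₁ / (1ξ₂) = 2.12 → ξ₁ = 2.12 ξ₂.
Substitute: (2·2.12 + 1) ξ₂ = 123.9 → ξ₂ = 23.64 lbmol/h, ξ₁ = 50.13 lbmol/h.
Outlet amounts (n = n₀ + Σ ν·ξ):
  E: 355 − 2(50.13) − 1(23.64) = 231.1
  A: 808 − 2(50.13) − 3(23.64) = 636.8
  F: 0 + 1(50.13) = 50.13
  B: 0 + 1(23.64) = 23.64
  C: 0 + 2(23.64) = 47.29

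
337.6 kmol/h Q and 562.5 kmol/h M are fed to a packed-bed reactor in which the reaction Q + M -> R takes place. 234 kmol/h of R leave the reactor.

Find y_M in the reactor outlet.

For R: n = n₀ + 1ξ → 234 = 0 + 1ξ, giving ξ = 234 kmol/h.
Outlet amounts (n = n₀ + ν ξ):
  Q: 337.6 − 1(234) = 103.6
  M: 562.5 − 1(234) = 328.5
  R: 0 + 1(234) = 234
Total out = 666.1 kmol/h; y_M = 328.5 / 666.1 = 0.4932.

0.493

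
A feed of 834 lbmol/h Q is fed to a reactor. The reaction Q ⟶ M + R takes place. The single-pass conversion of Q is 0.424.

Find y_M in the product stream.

Q reacted = 0.424 × 834 = 353.6 lbmol/h; ν_Q = −1, so ξ = 353.6/1 = 353.6 lbmol/h.
Outlet amounts (n = n₀ + ν ξ):
  Q: 834 − 1(353.6) = 480.4
  M: 0 + 1(353.6) = 353.6
  R: 0 + 1(353.6) = 353.6
Total out = 1188 lbmol/h; y_M = 353.6 / 1188 = 0.2978.

0.298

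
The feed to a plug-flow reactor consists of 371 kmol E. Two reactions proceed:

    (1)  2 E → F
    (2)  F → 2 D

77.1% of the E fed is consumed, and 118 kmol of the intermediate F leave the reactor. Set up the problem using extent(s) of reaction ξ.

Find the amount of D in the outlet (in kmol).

50 kmol

Conversion of E: E consumed = 2ξ₁ = 0.771 × 371 → ξ₁ = 143 kmol.
F balance: n_F = 0 + 1ξ₁ − 1ξ₂ = 118 → ξ₂ = (1·143 − 118)/1 = 25.02 kmol.
Outlet amounts (n = n₀ + Σ ν·ξ):
  E: 371 − 2(143) = 84.96
  F: 0 + 1(143) − 1(25.02) = 118
  D: 0 + 2(25.02) = 50.04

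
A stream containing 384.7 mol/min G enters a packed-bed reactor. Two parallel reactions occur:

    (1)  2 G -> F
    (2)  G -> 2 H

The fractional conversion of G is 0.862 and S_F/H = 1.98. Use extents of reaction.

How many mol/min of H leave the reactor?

Conversion of G: G consumed = 0.862 × 384.7 = 331.6 mol/min = 2ξ₁ + 1ξ₂.
Selectivity: 1ξ₁ / (2ξ₂) = 1.98 → ξ₁ = 3.96 ξ₂.
Substitute: (2·3.96 + 1) ξ₂ = 331.6 → ξ₂ = 37.18 mol/min, ξ₁ = 147.2 mol/min.
Outlet amounts (n = n₀ + Σ ν·ξ):
  G: 384.7 − 2(147.2) − 1(37.18) = 53.09
  F: 0 + 1(147.2) = 147.2
  H: 0 + 2(37.18) = 74.35

74.4 mol/min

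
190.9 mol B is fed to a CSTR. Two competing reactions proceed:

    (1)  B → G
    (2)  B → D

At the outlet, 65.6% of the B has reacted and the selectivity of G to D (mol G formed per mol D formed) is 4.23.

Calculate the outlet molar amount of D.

Conversion of B: B consumed = 0.656 × 190.9 = 125.2 mol = 1ξ₁ + 1ξ₂.
Selectivity: 1ξ₁ / (1ξ₂) = 4.23 → ξ₁ = 4.23 ξ₂.
Substitute: (1·4.23 + 1) ξ₂ = 125.2 → ξ₂ = 23.94 mol, ξ₁ = 101.3 mol.
Outlet amounts (n = n₀ + Σ ν·ξ):
  B: 190.9 − 1(101.3) − 1(23.94) = 65.67
  G: 0 + 1(101.3) = 101.3
  D: 0 + 1(23.94) = 23.94

23.9 mol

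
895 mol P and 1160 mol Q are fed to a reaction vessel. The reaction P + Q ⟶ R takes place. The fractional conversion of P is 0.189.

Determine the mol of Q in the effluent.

991 mol

P reacted = 0.189 × 895 = 169.2 mol; ν_P = −1, so ξ = 169.2/1 = 169.2 mol.
Outlet amounts (n = n₀ + ν ξ):
  P: 895 − 1(169.2) = 725.8
  Q: 1160 − 1(169.2) = 990.8
  R: 0 + 1(169.2) = 169.2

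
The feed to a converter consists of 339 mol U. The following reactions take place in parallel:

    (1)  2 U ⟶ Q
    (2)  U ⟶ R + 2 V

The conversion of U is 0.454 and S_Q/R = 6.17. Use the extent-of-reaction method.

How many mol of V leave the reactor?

Conversion of U: U consumed = 0.454 × 339 = 153.9 mol = 2ξ₁ + 1ξ₂.
Selectivity: 1ξ₁ / (1ξ₂) = 6.17 → ξ₁ = 6.17 ξ₂.
Substitute: (2·6.17 + 1) ξ₂ = 153.9 → ξ₂ = 11.54 mol, ξ₁ = 71.18 mol.
Outlet amounts (n = n₀ + Σ ν·ξ):
  U: 339 − 2(71.18) − 1(11.54) = 185.1
  Q: 0 + 1(71.18) = 71.18
  R: 0 + 1(11.54) = 11.54
  V: 0 + 2(11.54) = 23.07

23.1 mol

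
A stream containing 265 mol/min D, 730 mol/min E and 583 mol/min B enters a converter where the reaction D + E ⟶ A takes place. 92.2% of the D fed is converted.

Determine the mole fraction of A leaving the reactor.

D reacted = 0.922 × 265 = 244.3 mol/min; ν_D = −1, so ξ = 244.3/1 = 244.3 mol/min.
Outlet amounts (n = n₀ + ν ξ):
  D: 265 − 1(244.3) = 20.67
  E: 730 − 1(244.3) = 485.7
  A: 0 + 1(244.3) = 244.3
  B: 583 (inert)
Total out = 1334 mol/min; y_A = 244.3 / 1334 = 0.1832.

0.183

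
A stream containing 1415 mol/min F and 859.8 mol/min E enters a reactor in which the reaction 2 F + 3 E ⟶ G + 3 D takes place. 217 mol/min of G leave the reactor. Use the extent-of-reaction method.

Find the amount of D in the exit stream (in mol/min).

651 mol/min

For G: n = n₀ + 1ξ → 217 = 0 + 1ξ, giving ξ = 217 mol/min.
Outlet amounts (n = n₀ + ν ξ):
  F: 1415 − 2(217) = 981
  E: 859.8 − 3(217) = 208.8
  G: 0 + 1(217) = 217
  D: 0 + 3(217) = 651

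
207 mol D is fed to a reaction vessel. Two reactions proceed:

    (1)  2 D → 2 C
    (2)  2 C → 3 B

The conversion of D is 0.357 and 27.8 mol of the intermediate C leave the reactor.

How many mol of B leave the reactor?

69.1 mol

Conversion of D: D consumed = 2ξ₁ = 0.357 × 207 → ξ₁ = 36.95 mol.
C balance: n_C = 0 + 2ξ₁ − 2ξ₂ = 27.8 → ξ₂ = (2·36.95 − 27.8)/2 = 23.05 mol.
Outlet amounts (n = n₀ + Σ ν·ξ):
  D: 207 − 2(36.95) = 133.1
  C: 0 + 2(36.95) − 2(23.05) = 27.8
  B: 0 + 3(23.05) = 69.15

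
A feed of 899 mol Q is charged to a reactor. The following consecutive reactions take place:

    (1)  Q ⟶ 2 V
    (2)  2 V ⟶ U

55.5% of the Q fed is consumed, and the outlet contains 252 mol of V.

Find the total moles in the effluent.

1020 mol

Conversion of Q: Q consumed = 1ξ₁ = 0.555 × 899 → ξ₁ = 498.9 mol.
V balance: n_V = 0 + 2ξ₁ − 2ξ₂ = 252 → ξ₂ = (2·498.9 − 252)/2 = 372.9 mol.
Outlet amounts (n = n₀ + Σ ν·ξ):
  Q: 899 − 1(498.9) = 400.1
  V: 0 + 2(498.9) − 2(372.9) = 252
  U: 0 + 1(372.9) = 372.9
Total out = 400.1 + 252 + 372.9 = 1025 mol.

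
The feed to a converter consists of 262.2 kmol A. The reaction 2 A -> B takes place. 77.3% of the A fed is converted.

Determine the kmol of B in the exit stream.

A reacted = 0.773 × 262.2 = 202.7 kmol; ν_A = −2, so ξ = 202.7/2 = 101.3 kmol.
Outlet amounts (n = n₀ + ν ξ):
  A: 262.2 − 2(101.3) = 59.52
  B: 0 + 1(101.3) = 101.3

101 kmol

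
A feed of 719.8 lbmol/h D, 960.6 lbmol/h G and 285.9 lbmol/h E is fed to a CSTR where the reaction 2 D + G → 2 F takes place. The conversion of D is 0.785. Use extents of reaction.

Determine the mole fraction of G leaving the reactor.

D reacted = 0.785 × 719.8 = 565 lbmol/h; ν_D = −2, so ξ = 565/2 = 282.5 lbmol/h.
Outlet amounts (n = n₀ + ν ξ):
  D: 719.8 − 2(282.5) = 154.8
  G: 960.6 − 1(282.5) = 678.1
  F: 0 + 2(282.5) = 565
  E: 285.9 (inert)
Total out = 1684 lbmol/h; y_G = 678.1 / 1684 = 0.4027.

0.403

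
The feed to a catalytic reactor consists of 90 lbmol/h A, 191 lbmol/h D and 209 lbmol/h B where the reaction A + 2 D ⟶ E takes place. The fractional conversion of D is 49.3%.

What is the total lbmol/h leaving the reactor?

D reacted = 0.493 × 191 = 94.16 lbmol/h; ν_D = −2, so ξ = 94.16/2 = 47.08 lbmol/h.
Outlet amounts (n = n₀ + ν ξ):
  A: 90 − 1(47.08) = 42.92
  D: 191 − 2(47.08) = 96.84
  E: 0 + 1(47.08) = 47.08
  B: 209 (inert)
Total out = 42.92 + 96.84 + 47.08 + 209 = 395.8 lbmol/h.

396 lbmol/h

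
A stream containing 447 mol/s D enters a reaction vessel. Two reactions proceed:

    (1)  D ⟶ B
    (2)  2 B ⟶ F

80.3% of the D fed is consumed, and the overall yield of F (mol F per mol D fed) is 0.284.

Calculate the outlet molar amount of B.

105 mol/s

Conversion of D: D consumed = 1ξ₁ = 0.803 × 447 → ξ₁ = 358.9 mol/s.
Yield of F: 1ξ₂ / 447 = 0.284 → ξ₂ = 126.9 mol/s.
Outlet amounts (n = n₀ + Σ ν·ξ):
  D: 447 − 1(358.9) = 88.06
  B: 0 + 1(358.9) − 2(126.9) = 105
  F: 0 + 1(126.9) = 126.9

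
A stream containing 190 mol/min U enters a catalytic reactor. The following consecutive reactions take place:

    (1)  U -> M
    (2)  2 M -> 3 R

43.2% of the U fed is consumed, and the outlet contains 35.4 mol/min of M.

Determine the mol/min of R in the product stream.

Conversion of U: U consumed = 1ξ₁ = 0.432 × 190 → ξ₁ = 82.08 mol/min.
M balance: n_M = 0 + 1ξ₁ − 2ξ₂ = 35.4 → ξ₂ = (1·82.08 − 35.4)/2 = 23.34 mol/min.
Outlet amounts (n = n₀ + Σ ν·ξ):
  U: 190 − 1(82.08) = 107.9
  M: 0 + 1(82.08) − 2(23.34) = 35.4
  R: 0 + 3(23.34) = 70.02

70 mol/min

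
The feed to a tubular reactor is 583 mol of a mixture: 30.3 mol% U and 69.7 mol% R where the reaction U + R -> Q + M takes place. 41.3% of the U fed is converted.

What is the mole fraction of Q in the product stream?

0.125

U reacted = 0.413 × 176.6 = 72.96 mol; ν_U = −1, so ξ = 72.96/1 = 72.96 mol.
Outlet amounts (n = n₀ + ν ξ):
  U: 176.6 − 1(72.96) = 103.7
  R: 406.4 − 1(72.96) = 333.4
  Q: 0 + 1(72.96) = 72.96
  M: 0 + 1(72.96) = 72.96
Total out = 583 mol; y_Q = 72.96 / 583 = 0.1251.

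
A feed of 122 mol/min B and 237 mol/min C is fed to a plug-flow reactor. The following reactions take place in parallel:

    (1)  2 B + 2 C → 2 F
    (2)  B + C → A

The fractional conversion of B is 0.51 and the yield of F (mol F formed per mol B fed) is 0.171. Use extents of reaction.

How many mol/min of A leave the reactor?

Yield of F: 2ξ₁ / 122 = 0.171 → ξ₁ = 10.43 mol/min.
Conversion of B: 2ξ₁ + 1ξ₂ = 0.51 × 122 = 62.22 → ξ₂ = 41.36 mol/min.
Outlet amounts (n = n₀ + Σ ν·ξ):
  B: 122 − 2(10.43) − 1(41.36) = 59.78
  C: 237 − 2(10.43) − 1(41.36) = 174.8
  F: 0 + 2(10.43) = 20.86
  A: 0 + 1(41.36) = 41.36

41.4 mol/min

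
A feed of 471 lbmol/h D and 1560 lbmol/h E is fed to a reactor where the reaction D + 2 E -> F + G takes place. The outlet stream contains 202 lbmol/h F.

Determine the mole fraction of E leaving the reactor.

0.632

For F: n = n₀ + 1ξ → 202 = 0 + 1ξ, giving ξ = 202 lbmol/h.
Outlet amounts (n = n₀ + ν ξ):
  D: 471 − 1(202) = 269
  E: 1560 − 2(202) = 1156
  F: 0 + 1(202) = 202
  G: 0 + 1(202) = 202
Total out = 1829 lbmol/h; y_E = 1156 / 1829 = 0.632.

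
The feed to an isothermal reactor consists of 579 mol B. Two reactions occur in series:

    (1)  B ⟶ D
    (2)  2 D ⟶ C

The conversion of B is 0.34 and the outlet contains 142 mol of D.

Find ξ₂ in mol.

Conversion of B: B consumed = 1ξ₁ = 0.34 × 579 → ξ₁ = 196.9 mol.
D balance: n_D = 0 + 1ξ₁ − 2ξ₂ = 142 → ξ₂ = (1·196.9 − 142)/2 = 27.43 mol.
Outlet amounts (n = n₀ + Σ ν·ξ):
  B: 579 − 1(196.9) = 382.1
  D: 0 + 1(196.9) − 2(27.43) = 142
  C: 0 + 1(27.43) = 27.43

ξ₂ = 27.4 mol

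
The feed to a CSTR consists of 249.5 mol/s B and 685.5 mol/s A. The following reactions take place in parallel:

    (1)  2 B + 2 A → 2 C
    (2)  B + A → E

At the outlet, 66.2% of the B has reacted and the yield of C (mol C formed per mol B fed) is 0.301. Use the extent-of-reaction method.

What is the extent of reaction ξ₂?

Yield of C: 2ξ₁ / 249.5 = 0.301 → ξ₁ = 37.55 mol/s.
Conversion of B: 2ξ₁ + 1ξ₂ = 0.662 × 249.5 = 165.2 → ξ₂ = 90.07 mol/s.
Outlet amounts (n = n₀ + Σ ν·ξ):
  B: 249.5 − 2(37.55) − 1(90.07) = 84.33
  A: 685.5 − 2(37.55) − 1(90.07) = 520.3
  C: 0 + 2(37.55) = 75.1
  E: 0 + 1(90.07) = 90.07

ξ₂ = 90.1 mol/s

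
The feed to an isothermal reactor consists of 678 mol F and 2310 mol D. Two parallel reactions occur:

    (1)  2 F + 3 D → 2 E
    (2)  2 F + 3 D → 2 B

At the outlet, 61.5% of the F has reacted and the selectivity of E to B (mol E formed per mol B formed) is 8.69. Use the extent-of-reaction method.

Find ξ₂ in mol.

Conversion of F: F consumed = 0.615 × 678 = 417 mol = 2ξ₁ + 2ξ₂.
Selectivity: 2ξ₁ / (2ξ₂) = 8.69 → ξ₁ = 8.69 ξ₂.
Substitute: (2·8.69 + 2) ξ₂ = 417 → ξ₂ = 21.52 mol, ξ₁ = 187 mol.
Outlet amounts (n = n₀ + Σ ν·ξ):
  F: 678 − 2(187) − 2(21.52) = 261
  D: 2310 − 3(187) − 3(21.52) = 1685
  E: 0 + 2(187) = 373.9
  B: 0 + 2(21.52) = 43.03

ξ₂ = 21.5 mol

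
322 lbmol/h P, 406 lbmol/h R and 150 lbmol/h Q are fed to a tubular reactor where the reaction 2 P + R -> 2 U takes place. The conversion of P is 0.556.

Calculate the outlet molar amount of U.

P reacted = 0.556 × 322 = 179 lbmol/h; ν_P = −2, so ξ = 179/2 = 89.52 lbmol/h.
Outlet amounts (n = n₀ + ν ξ):
  P: 322 − 2(89.52) = 143
  R: 406 − 1(89.52) = 316.5
  U: 0 + 2(89.52) = 179
  Q: 150 (inert)

179 lbmol/h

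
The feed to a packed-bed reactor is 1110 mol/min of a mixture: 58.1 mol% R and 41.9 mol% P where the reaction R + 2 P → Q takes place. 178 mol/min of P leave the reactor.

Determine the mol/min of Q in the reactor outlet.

144 mol/min

For P: n = n₀ − 2ξ → 178 = 465.1 − 2ξ, giving ξ = 143.5 mol/min.
Outlet amounts (n = n₀ + ν ξ):
  R: 644.9 − 1(143.5) = 501.4
  P: 465.1 − 2(143.5) = 178
  Q: 0 + 1(143.5) = 143.5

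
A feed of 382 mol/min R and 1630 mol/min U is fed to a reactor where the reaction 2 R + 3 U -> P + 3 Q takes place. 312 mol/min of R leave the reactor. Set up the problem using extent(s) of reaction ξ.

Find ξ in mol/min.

ξ = 35 mol/min

For R: n = n₀ − 2ξ → 312 = 382 − 2ξ, giving ξ = 35 mol/min.
Outlet amounts (n = n₀ + ν ξ):
  R: 382 − 2(35) = 312
  U: 1630 − 3(35) = 1525
  P: 0 + 1(35) = 35
  Q: 0 + 3(35) = 105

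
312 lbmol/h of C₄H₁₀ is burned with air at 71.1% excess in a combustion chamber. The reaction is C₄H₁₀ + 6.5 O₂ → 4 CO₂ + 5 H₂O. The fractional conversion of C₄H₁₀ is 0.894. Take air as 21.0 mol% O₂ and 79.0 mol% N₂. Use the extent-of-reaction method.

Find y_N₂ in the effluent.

Stoichiometric O₂ = 6.5 × 312 = 2028 lbmol/h; O₂ fed = 2028 × 1.711 = 3470 lbmol/h.
N₂ fed = 3470 × 79/21 = 13050 lbmol/h.
Fuel reacted = 0.894 × 312 → ξ = 278.9 lbmol/h.
Outlet (n = n₀ + ν ξ):
  C₄H₁₀: 312 − 1(278.9) = 33.07
  O₂: 3470 − 6.5(278.9) = 1657
  N₂: 13050 (inert)
  CO₂: 0 + 4(278.9) = 1116
  H₂O: 0 + 5(278.9) = 1395
Total out = 17250 lbmol/h; y_N₂ = 13050 / 17250 = 0.7566.

0.757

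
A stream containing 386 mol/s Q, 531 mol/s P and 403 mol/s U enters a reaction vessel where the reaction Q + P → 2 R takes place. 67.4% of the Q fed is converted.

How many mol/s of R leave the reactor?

520 mol/s

Q reacted = 0.674 × 386 = 260.2 mol/s; ν_Q = −1, so ξ = 260.2/1 = 260.2 mol/s.
Outlet amounts (n = n₀ + ν ξ):
  Q: 386 − 1(260.2) = 125.8
  P: 531 − 1(260.2) = 270.8
  R: 0 + 2(260.2) = 520.3
  U: 403 (inert)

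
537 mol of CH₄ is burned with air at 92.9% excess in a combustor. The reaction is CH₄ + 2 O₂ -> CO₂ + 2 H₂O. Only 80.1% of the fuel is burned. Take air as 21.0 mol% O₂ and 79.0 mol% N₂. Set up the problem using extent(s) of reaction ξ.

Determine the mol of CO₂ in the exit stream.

Stoichiometric O₂ = 2 × 537 = 1074 mol; O₂ fed = 1074 × 1.929 = 2072 mol.
N₂ fed = 2072 × 79/21 = 7794 mol.
Fuel reacted = 0.801 × 537 → ξ = 430.1 mol.
Outlet (n = n₀ + ν ξ):
  CH₄: 537 − 1(430.1) = 106.9
  O₂: 2072 − 2(430.1) = 1211
  N₂: 7794 (inert)
  CO₂: 0 + 1(430.1) = 430.1
  H₂O: 0 + 2(430.1) = 860.3

430 mol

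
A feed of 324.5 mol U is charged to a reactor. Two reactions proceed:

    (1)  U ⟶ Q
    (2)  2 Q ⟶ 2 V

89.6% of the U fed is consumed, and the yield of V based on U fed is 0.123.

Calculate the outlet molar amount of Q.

251 mol

Conversion of U: U consumed = 1ξ₁ = 0.896 × 324.5 → ξ₁ = 290.8 mol.
Yield of V: 2ξ₂ / 324.5 = 0.123 → ξ₂ = 19.96 mol.
Outlet amounts (n = n₀ + Σ ν·ξ):
  U: 324.5 − 1(290.8) = 33.75
  Q: 0 + 1(290.8) − 2(19.96) = 250.8
  V: 0 + 2(19.96) = 39.91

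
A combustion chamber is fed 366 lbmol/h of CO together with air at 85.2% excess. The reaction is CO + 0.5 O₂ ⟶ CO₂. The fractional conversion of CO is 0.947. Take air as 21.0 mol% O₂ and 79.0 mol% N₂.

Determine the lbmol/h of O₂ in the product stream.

Stoichiometric O₂ = 0.5 × 366 = 183 lbmol/h; O₂ fed = 183 × 1.852 = 338.9 lbmol/h.
N₂ fed = 338.9 × 79/21 = 1275 lbmol/h.
Fuel reacted = 0.947 × 366 → ξ = 346.6 lbmol/h.
Outlet (n = n₀ + ν ξ):
  CO: 366 − 1(346.6) = 19.4
  O₂: 338.9 − 0.5(346.6) = 165.6
  N₂: 1275 (inert)
  CO₂: 0 + 1(346.6) = 346.6

166 lbmol/h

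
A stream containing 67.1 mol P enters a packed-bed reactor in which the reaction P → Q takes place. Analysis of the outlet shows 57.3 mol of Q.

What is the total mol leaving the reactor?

67.1 mol

For Q: n = n₀ + 1ξ → 57.3 = 0 + 1ξ, giving ξ = 57.3 mol.
Outlet amounts (n = n₀ + ν ξ):
  P: 67.1 − 1(57.3) = 9.8
  Q: 0 + 1(57.3) = 57.3
Total out = 9.8 + 57.3 = 67.1 mol.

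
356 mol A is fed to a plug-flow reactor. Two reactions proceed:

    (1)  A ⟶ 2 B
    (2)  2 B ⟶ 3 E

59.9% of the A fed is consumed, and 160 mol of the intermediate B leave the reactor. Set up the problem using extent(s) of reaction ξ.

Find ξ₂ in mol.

Conversion of A: A consumed = 1ξ₁ = 0.599 × 356 → ξ₁ = 213.2 mol.
B balance: n_B = 0 + 2ξ₁ − 2ξ₂ = 160 → ξ₂ = (2·213.2 − 160)/2 = 133.2 mol.
Outlet amounts (n = n₀ + Σ ν·ξ):
  A: 356 − 1(213.2) = 142.8
  B: 0 + 2(213.2) − 2(133.2) = 160
  E: 0 + 3(133.2) = 399.7

ξ₂ = 133 mol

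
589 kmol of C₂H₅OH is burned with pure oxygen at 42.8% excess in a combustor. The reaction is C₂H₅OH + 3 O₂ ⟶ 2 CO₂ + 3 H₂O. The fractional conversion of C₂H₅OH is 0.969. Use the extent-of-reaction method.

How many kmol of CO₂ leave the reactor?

1140 kmol

Stoichiometric O₂ = 3 × 589 = 1767 kmol; O₂ fed = 1767 × 1.428 = 2523 kmol.
Fuel reacted = 0.969 × 589 → ξ = 570.7 kmol.
Outlet (n = n₀ + ν ξ):
  C₂H₅OH: 589 − 1(570.7) = 18.26
  O₂: 2523 − 3(570.7) = 811.1
  CO₂: 0 + 2(570.7) = 1141
  H₂O: 0 + 3(570.7) = 1712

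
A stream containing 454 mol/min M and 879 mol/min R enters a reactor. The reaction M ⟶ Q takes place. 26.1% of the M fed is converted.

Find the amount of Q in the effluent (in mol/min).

118 mol/min

M reacted = 0.261 × 454 = 118.5 mol/min; ν_M = −1, so ξ = 118.5/1 = 118.5 mol/min.
Outlet amounts (n = n₀ + ν ξ):
  M: 454 − 1(118.5) = 335.5
  Q: 0 + 1(118.5) = 118.5
  R: 879 (inert)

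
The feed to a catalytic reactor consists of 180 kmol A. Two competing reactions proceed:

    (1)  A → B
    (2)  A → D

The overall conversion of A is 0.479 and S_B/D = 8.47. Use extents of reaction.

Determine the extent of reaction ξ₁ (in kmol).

Conversion of A: A consumed = 0.479 × 180 = 86.22 kmol = 1ξ₁ + 1ξ₂.
Selectivity: 1ξ₁ / (1ξ₂) = 8.47 → ξ₁ = 8.47 ξ₂.
Substitute: (1·8.47 + 1) ξ₂ = 86.22 → ξ₂ = 9.105 kmol, ξ₁ = 77.12 kmol.
Outlet amounts (n = n₀ + Σ ν·ξ):
  A: 180 − 1(77.12) − 1(9.105) = 93.78
  B: 0 + 1(77.12) = 77.12
  D: 0 + 1(9.105) = 9.105

ξ₁ = 77.1 kmol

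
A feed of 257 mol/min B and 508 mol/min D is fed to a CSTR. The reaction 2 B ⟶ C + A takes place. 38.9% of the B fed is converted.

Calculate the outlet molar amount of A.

50 mol/min

B reacted = 0.389 × 257 = 99.97 mol/min; ν_B = −2, so ξ = 99.97/2 = 49.99 mol/min.
Outlet amounts (n = n₀ + ν ξ):
  B: 257 − 2(49.99) = 157
  C: 0 + 1(49.99) = 49.99
  A: 0 + 1(49.99) = 49.99
  D: 508 (inert)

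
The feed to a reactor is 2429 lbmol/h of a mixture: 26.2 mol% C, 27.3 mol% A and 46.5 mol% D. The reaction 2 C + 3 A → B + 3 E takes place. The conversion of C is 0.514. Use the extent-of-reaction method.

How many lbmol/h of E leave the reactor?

491 lbmol/h

C reacted = 0.514 × 636.4 = 327.1 lbmol/h; ν_C = −2, so ξ = 327.1/2 = 163.6 lbmol/h.
Outlet amounts (n = n₀ + ν ξ):
  C: 636.4 − 2(163.6) = 309.3
  A: 663.1 − 3(163.6) = 172.5
  B: 0 + 1(163.6) = 163.6
  E: 0 + 3(163.6) = 490.7
  D: 1129 (inert)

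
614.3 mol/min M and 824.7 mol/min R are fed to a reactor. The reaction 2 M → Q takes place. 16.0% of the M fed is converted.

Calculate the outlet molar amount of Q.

M reacted = 0.16 × 614.3 = 98.29 mol/min; ν_M = −2, so ξ = 98.29/2 = 49.14 mol/min.
Outlet amounts (n = n₀ + ν ξ):
  M: 614.3 − 2(49.14) = 516
  Q: 0 + 1(49.14) = 49.14
  R: 824.7 (inert)

49.1 mol/min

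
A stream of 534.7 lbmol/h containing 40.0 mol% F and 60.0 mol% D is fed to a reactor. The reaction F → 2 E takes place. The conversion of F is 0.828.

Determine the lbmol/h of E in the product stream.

354 lbmol/h

F reacted = 0.828 × 213.9 = 177.1 lbmol/h; ν_F = −1, so ξ = 177.1/1 = 177.1 lbmol/h.
Outlet amounts (n = n₀ + ν ξ):
  F: 213.9 − 1(177.1) = 36.79
  E: 0 + 2(177.1) = 354.2
  D: 320.8 (inert)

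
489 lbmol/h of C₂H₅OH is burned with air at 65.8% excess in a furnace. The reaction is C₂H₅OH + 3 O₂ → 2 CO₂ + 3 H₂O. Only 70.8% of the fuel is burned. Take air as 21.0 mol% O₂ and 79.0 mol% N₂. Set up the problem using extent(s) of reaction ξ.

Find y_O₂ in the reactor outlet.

0.112

Stoichiometric O₂ = 3 × 489 = 1467 lbmol/h; O₂ fed = 1467 × 1.658 = 2432 lbmol/h.
N₂ fed = 2432 × 79/21 = 9150 lbmol/h.
Fuel reacted = 0.708 × 489 → ξ = 346.2 lbmol/h.
Outlet (n = n₀ + ν ξ):
  C₂H₅OH: 489 − 1(346.2) = 142.8
  O₂: 2432 − 3(346.2) = 1394
  N₂: 9150 (inert)
  CO₂: 0 + 2(346.2) = 692.4
  H₂O: 0 + 3(346.2) = 1039
Total out = 12420 lbmol/h; y_O₂ = 1394 / 12420 = 0.1122.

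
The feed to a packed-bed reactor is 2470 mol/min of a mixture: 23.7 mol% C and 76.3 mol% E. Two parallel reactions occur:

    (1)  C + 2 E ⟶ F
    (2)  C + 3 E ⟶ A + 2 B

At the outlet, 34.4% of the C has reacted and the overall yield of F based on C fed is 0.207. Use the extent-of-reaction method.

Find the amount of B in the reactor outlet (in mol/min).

Yield of F: 1ξ₁ / 585.4 = 0.207 → ξ₁ = 121.2 mol/min.
Conversion of C: 1ξ₁ + 1ξ₂ = 0.344 × 585.4 = 201.4 → ξ₂ = 80.2 mol/min.
Outlet amounts (n = n₀ + Σ ν·ξ):
  C: 585.4 − 1(121.2) − 1(80.2) = 384
  E: 1885 − 2(121.2) − 3(80.2) = 1402
  F: 0 + 1(121.2) = 121.2
  A: 0 + 1(80.2) = 80.2
  B: 0 + 2(80.2) = 160.4

160 mol/min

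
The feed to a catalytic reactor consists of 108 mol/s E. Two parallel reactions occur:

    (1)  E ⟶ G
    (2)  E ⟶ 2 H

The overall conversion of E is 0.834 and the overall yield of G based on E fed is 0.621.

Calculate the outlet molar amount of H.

46 mol/s

Yield of G: 1ξ₁ / 108 = 0.621 → ξ₁ = 67.07 mol/s.
Conversion of E: 1ξ₁ + 1ξ₂ = 0.834 × 108 = 90.07 → ξ₂ = 23 mol/s.
Outlet amounts (n = n₀ + Σ ν·ξ):
  E: 108 − 1(67.07) − 1(23) = 17.93
  G: 0 + 1(67.07) = 67.07
  H: 0 + 2(23) = 46.01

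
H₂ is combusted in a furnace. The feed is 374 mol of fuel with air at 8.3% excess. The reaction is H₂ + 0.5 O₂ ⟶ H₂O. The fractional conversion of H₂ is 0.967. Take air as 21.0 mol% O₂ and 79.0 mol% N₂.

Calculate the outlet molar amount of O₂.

Stoichiometric O₂ = 0.5 × 374 = 187 mol; O₂ fed = 187 × 1.083 = 202.5 mol.
N₂ fed = 202.5 × 79/21 = 761.9 mol.
Fuel reacted = 0.967 × 374 → ξ = 361.7 mol.
Outlet (n = n₀ + ν ξ):
  H₂: 374 − 1(361.7) = 12.34
  O₂: 202.5 − 0.5(361.7) = 21.69
  N₂: 761.9 (inert)
  H₂O: 0 + 1(361.7) = 361.7

21.7 mol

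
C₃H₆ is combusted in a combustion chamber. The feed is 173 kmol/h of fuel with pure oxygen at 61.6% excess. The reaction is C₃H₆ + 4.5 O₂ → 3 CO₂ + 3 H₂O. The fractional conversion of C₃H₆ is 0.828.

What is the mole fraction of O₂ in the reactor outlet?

Stoichiometric O₂ = 4.5 × 173 = 778.5 kmol/h; O₂ fed = 778.5 × 1.616 = 1258 kmol/h.
Fuel reacted = 0.828 × 173 → ξ = 143.2 kmol/h.
Outlet (n = n₀ + ν ξ):
  C₃H₆: 173 − 1(143.2) = 29.76
  O₂: 1258 − 4.5(143.2) = 613.5
  CO₂: 0 + 3(143.2) = 429.7
  H₂O: 0 + 3(143.2) = 429.7
Total out = 1503 kmol/h; y_O₂ = 613.5 / 1503 = 0.4082.

0.408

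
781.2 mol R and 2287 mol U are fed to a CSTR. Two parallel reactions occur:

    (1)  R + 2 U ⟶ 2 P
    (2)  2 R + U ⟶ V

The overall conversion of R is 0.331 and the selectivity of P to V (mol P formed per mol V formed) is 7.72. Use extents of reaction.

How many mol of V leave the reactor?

Conversion of R: R consumed = 0.331 × 781.2 = 258.6 mol = 1ξ₁ + 2ξ₂.
Selectivity: 2ξ₁ / (1ξ₂) = 7.72 → ξ₁ = 3.86 ξ₂.
Substitute: (1·3.86 + 2) ξ₂ = 258.6 → ξ₂ = 44.13 mol, ξ₁ = 170.3 mol.
Outlet amounts (n = n₀ + Σ ν·ξ):
  R: 781.2 − 1(170.3) − 2(44.13) = 522.6
  U: 2287 − 2(170.3) − 1(44.13) = 1902
  P: 0 + 2(170.3) = 340.7
  V: 0 + 1(44.13) = 44.13

44.1 mol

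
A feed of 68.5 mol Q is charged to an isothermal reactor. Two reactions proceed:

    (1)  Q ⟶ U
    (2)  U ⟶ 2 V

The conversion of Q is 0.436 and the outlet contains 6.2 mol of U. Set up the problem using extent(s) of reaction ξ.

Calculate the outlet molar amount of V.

Conversion of Q: Q consumed = 1ξ₁ = 0.436 × 68.5 → ξ₁ = 29.87 mol.
U balance: n_U = 0 + 1ξ₁ − 1ξ₂ = 6.2 → ξ₂ = (1·29.87 − 6.2)/1 = 23.67 mol.
Outlet amounts (n = n₀ + Σ ν·ξ):
  Q: 68.5 − 1(29.87) = 38.63
  U: 0 + 1(29.87) − 1(23.67) = 6.2
  V: 0 + 2(23.67) = 47.33

47.3 mol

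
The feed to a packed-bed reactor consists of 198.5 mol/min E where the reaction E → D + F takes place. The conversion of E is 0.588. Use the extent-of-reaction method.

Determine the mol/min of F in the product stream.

117 mol/min

E reacted = 0.588 × 198.5 = 116.7 mol/min; ν_E = −1, so ξ = 116.7/1 = 116.7 mol/min.
Outlet amounts (n = n₀ + ν ξ):
  E: 198.5 − 1(116.7) = 81.78
  D: 0 + 1(116.7) = 116.7
  F: 0 + 1(116.7) = 116.7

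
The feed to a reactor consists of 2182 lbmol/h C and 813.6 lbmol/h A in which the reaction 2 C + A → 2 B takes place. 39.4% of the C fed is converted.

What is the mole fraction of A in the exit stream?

0.15

C reacted = 0.394 × 2182 = 859.7 lbmol/h; ν_C = −2, so ξ = 859.7/2 = 429.9 lbmol/h.
Outlet amounts (n = n₀ + ν ξ):
  C: 2182 − 2(429.9) = 1322
  A: 813.6 − 1(429.9) = 383.7
  B: 0 + 2(429.9) = 859.7
Total out = 2566 lbmol/h; y_A = 383.7 / 2566 = 0.1496.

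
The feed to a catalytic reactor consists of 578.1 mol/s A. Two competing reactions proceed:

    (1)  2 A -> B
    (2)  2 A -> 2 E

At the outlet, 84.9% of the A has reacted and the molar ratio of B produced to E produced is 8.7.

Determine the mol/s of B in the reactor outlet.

Conversion of A: A consumed = 0.849 × 578.1 = 490.8 mol/s = 2ξ₁ + 2ξ₂.
Selectivity: 1ξ₁ / (2ξ₂) = 8.7 → ξ₁ = 17.4 ξ₂.
Substitute: (2·17.4 + 2) ξ₂ = 490.8 → ξ₂ = 13.34 mol/s, ξ₁ = 232.1 mol/s.
Outlet amounts (n = n₀ + Σ ν·ξ):
  A: 578.1 − 2(232.1) − 2(13.34) = 87.29
  B: 0 + 1(232.1) = 232.1
  E: 0 + 2(13.34) = 26.67

232 mol/s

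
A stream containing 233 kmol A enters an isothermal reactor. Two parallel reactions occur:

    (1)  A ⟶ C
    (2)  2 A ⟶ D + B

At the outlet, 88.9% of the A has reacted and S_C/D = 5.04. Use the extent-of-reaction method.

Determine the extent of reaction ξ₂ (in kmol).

Conversion of A: A consumed = 0.889 × 233 = 207.1 kmol = 1ξ₁ + 2ξ₂.
Selectivity: 1ξ₁ / (1ξ₂) = 5.04 → ξ₁ = 5.04 ξ₂.
Substitute: (1·5.04 + 2) ξ₂ = 207.1 → ξ₂ = 29.42 kmol, ξ₁ = 148.3 kmol.
Outlet amounts (n = n₀ + Σ ν·ξ):
  A: 233 − 1(148.3) − 2(29.42) = 25.86
  C: 0 + 1(148.3) = 148.3
  D: 0 + 1(29.42) = 29.42
  B: 0 + 1(29.42) = 29.42

ξ₂ = 29.4 kmol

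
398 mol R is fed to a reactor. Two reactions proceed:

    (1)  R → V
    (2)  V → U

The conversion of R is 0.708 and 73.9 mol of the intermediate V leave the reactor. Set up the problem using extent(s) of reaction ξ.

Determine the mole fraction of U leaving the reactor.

0.522

Conversion of R: R consumed = 1ξ₁ = 0.708 × 398 → ξ₁ = 281.8 mol.
V balance: n_V = 0 + 1ξ₁ − 1ξ₂ = 73.9 → ξ₂ = (1·281.8 − 73.9)/1 = 207.9 mol.
Outlet amounts (n = n₀ + Σ ν·ξ):
  R: 398 − 1(281.8) = 116.2
  V: 0 + 1(281.8) − 1(207.9) = 73.9
  U: 0 + 1(207.9) = 207.9
Total out = 398 mol; y_U = 207.9 / 398 = 0.5223.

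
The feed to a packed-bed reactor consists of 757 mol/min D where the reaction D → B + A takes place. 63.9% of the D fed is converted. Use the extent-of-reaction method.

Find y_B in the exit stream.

0.39

D reacted = 0.639 × 757 = 483.7 mol/min; ν_D = −1, so ξ = 483.7/1 = 483.7 mol/min.
Outlet amounts (n = n₀ + ν ξ):
  D: 757 − 1(483.7) = 273.3
  B: 0 + 1(483.7) = 483.7
  A: 0 + 1(483.7) = 483.7
Total out = 1241 mol/min; y_B = 483.7 / 1241 = 0.3899.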